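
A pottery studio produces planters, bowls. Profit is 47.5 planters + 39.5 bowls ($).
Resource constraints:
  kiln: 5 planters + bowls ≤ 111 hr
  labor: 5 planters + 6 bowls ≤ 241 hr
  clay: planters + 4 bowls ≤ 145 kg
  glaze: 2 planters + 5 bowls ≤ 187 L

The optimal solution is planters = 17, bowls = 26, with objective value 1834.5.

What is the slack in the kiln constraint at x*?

0

kiln used = 5·17 + 1·26 = 111; slack = 111 − 111 = 0.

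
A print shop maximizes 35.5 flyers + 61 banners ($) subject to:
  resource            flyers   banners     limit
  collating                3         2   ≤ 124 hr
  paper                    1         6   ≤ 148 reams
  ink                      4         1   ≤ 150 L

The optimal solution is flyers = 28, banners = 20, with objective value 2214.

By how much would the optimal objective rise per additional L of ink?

Binding: collating and paper. Non-binding: ink (18 unused).
Since ink is not tight, its dual is 0.
Dual feasibility on the basic columns requires 3·y_collating + 1·y_paper = 35.5, 2·y_collating + 6·y_paper = 61.
Solving: y_collating = 9.5, y_paper = 7.
Shadow price of ink = 0.

0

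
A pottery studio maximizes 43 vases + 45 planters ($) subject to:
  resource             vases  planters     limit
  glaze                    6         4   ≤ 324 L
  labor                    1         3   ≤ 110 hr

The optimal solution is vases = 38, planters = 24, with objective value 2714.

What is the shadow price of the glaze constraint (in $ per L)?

Check each constraint at x*: glaze 324/324 (tight); labor 110/110 (tight).
From A_Bᵀ y = c: 6·y_glaze + 1·y_labor = 43; 4·y_glaze + 3·y_labor = 45.
Solving: y_glaze = 6, y_labor = 7.
Shadow price of glaze = 6.

6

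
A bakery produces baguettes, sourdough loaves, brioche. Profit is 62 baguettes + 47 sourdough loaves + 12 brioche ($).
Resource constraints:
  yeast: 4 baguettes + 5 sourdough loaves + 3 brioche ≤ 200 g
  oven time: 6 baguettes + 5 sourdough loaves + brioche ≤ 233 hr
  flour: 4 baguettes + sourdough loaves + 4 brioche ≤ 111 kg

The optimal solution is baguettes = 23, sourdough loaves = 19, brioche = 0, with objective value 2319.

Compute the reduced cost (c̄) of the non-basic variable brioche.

-5

At the optimum: yeast uses 187 of 200 (slack = 13); oven time uses 233 of 233 (binding); flour uses 111 of 111 (binding).
By complementary slackness, y = 0 for the non-binding constraint.
Dual feasibility on the basic columns requires 6·y_oven time + 4·y_flour = 62, 5·y_oven time + 1·y_flour = 47.
→ y_oven time = 9 and y_flour = 2.
Reduced cost of brioche: c₃ − yᵀa₃ = 12 − (9·1 + 2·4) = 12 − 17 = -5.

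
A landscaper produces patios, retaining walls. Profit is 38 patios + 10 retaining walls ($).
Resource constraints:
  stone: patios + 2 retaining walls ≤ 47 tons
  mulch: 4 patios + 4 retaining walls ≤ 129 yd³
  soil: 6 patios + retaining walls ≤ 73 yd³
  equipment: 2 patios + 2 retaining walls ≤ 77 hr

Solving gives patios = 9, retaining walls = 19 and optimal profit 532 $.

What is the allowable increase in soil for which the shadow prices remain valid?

46.75

Binding constraints: stone, soil. The basis is B = [[1,2],[6,1]] with det -11.
Per unit increase in soil, x* moves by d = (0.1818, -0.0909).
The basis stays optimal until mulch becomes binding; allowable increase = 46.75 yd³.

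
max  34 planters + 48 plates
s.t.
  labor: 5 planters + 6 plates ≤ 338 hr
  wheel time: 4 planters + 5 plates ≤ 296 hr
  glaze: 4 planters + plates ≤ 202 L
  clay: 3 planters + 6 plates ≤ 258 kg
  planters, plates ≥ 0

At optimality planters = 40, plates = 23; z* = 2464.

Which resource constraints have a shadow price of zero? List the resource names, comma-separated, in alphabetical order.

labor: 338/338 (binding)
wheel time: 275/296 (slack 21)
glaze: 183/202 (slack 19)
clay: 258/258 (binding)
By complementary slackness, a constraint with positive slack has shadow price 0 → glaze, wheel time.

glaze, wheel time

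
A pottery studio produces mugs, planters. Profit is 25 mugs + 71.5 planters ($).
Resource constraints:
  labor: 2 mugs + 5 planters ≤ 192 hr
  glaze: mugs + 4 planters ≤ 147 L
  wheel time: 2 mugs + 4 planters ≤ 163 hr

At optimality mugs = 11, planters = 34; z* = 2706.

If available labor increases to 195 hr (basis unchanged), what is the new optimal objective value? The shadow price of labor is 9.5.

2734.5

Δb = 3, so new z* = 2706 + (9.5)·(3) = 2706 + 28.5 = 2734.5.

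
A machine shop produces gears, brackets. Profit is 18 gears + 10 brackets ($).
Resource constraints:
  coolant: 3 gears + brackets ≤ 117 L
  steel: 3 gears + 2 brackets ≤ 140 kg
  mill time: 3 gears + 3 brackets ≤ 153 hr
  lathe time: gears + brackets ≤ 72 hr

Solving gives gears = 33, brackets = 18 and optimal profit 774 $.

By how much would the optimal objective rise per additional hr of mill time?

At the optimum: coolant uses 117 of 117 (binding); steel uses 135 of 140 (slack = 5); mill time uses 153 of 153 (binding); lathe time uses 51 of 72 (slack = 21).
Since steel, lathe time are not tight, their duals are 0.
From A_Bᵀ y = c: 3·y_coolant + 3·y_mill time = 18; 1·y_coolant + 3·y_mill time = 10.
Solving: y_coolant = 4, y_mill time = 2.
Shadow price of mill time = 2.

2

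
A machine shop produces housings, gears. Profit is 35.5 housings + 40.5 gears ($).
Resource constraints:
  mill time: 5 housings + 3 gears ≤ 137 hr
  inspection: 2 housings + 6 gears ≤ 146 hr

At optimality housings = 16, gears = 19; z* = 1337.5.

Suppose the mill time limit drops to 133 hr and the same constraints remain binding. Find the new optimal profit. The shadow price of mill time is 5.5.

Δb = -4, so new z* = 1337.5 + (5.5)·(-4) = 1337.5 − 22 = 1315.5.

1315.5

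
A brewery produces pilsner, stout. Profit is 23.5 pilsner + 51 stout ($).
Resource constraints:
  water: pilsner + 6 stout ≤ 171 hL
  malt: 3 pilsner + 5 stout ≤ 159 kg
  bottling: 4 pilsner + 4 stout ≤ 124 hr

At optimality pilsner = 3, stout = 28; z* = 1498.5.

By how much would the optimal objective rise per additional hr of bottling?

4.5

At the optimum: water uses 171 of 171 (binding); malt uses 149 of 159 (slack = 10); bottling uses 124 of 124 (binding).
Since malt is not tight, its dual is 0.
Dual feasibility on the basic columns requires 1·y_water + 4·y_bottling = 23.5, 6·y_water + 4·y_bottling = 51.
This yields shadow prices y_water = 5.5, y_bottling = 4.5.
Shadow price of bottling = 4.5.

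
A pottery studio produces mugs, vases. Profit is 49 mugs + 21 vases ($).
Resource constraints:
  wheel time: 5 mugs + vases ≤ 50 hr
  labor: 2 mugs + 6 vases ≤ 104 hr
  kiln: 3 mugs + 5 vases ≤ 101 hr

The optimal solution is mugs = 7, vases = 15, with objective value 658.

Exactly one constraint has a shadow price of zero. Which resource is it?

kiln

wheel time: 50/50 (binding)
labor: 104/104 (binding)
kiln: 96/101 (slack 5)
By complementary slackness, a constraint with positive slack has shadow price 0 → kiln.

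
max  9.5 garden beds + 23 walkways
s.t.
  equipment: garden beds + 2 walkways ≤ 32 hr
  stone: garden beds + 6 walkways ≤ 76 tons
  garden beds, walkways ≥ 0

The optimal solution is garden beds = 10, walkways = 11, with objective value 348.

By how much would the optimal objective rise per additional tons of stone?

1

Both equipment and stone are binding at x*.
From A_Bᵀ y = c: 1·y_equipment + 1·y_stone = 9.5; 2·y_equipment + 6·y_stone = 23.
Solving: y_equipment = 8.5, y_stone = 1.
Shadow price of stone = 1.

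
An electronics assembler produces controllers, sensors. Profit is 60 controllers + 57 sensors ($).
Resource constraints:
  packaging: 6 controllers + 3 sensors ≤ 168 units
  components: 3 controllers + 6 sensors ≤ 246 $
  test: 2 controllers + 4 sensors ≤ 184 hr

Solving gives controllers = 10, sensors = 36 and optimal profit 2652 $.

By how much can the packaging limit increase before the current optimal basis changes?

Binding constraints: packaging, components. The basis is B = [[6,3],[3,6]] with det 27.
Per unit increase in packaging, x* moves by d = (0.2222, -0.1111).
The basis stays optimal until sensors reaches 0; allowable increase = 324 units.

324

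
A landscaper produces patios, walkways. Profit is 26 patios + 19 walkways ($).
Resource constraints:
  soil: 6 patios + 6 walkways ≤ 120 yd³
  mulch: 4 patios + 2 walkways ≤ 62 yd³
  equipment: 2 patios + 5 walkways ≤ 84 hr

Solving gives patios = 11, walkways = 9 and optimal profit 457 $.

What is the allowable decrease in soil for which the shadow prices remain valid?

Binding constraints: soil, mulch. The basis is B = [[6,6],[4,2]] with det -12.
Per unit decrease in soil, x* moves by d = (0.1667, -0.3333).
The basis stays optimal until walkways reaches 0; allowable decrease = 27 yd³.

27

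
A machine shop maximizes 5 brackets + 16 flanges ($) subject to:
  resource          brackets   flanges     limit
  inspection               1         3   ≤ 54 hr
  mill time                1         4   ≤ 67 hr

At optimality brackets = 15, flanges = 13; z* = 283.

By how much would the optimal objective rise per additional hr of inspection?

Check each constraint at x*: inspection 54/54 (tight); mill time 67/67 (tight).
Dual feasibility on the basic columns requires 1·y_inspection + 1·y_mill time = 5, 3·y_inspection + 4·y_mill time = 16.
→ y_inspection = 4 and y_mill time = 1.
Shadow price of inspection = 4.

4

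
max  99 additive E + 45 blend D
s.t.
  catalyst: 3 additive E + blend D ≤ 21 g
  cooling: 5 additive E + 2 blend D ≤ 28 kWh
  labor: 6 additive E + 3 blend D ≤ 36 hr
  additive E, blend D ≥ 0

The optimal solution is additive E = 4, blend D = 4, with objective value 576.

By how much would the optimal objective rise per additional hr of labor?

9

Binding: cooling and labor. Non-binding: catalyst (5 unused).
By complementary slackness, y = 0 for the non-binding constraint.
Dual feasibility on the basic columns requires 5·y_cooling + 6·y_labor = 99, 2·y_cooling + 3·y_labor = 45.
Solving: y_cooling = 9, y_labor = 9.
Shadow price of labor = 9.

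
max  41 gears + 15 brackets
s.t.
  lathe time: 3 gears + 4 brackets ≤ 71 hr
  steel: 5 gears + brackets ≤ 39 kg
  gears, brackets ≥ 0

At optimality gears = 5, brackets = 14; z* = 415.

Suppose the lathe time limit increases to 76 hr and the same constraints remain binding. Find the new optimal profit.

At the optimum: lathe time uses 71 of 71 (binding); steel uses 39 of 39 (binding).
The binding rows give the dual system: 3·y_lathe time + 5·y_steel = 41 and 4·y_lathe time + 1·y_steel = 15.
Solving: y_lathe time = 2, y_steel = 7.
Δz = y_lathe time·Δb = 2 × (5) = 10, so new z* = 415 + 10 = 425.

425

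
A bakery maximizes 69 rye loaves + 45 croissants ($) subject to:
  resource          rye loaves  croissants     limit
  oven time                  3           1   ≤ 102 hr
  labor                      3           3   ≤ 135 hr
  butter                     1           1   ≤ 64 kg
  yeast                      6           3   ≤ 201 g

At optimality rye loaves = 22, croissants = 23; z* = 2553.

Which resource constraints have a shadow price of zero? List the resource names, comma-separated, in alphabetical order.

oven time: 89/102 (slack 13)
labor: 135/135 (binding)
butter: 45/64 (slack 19)
yeast: 201/201 (binding)
By complementary slackness, a constraint with positive slack has shadow price 0 → butter, oven time.

butter, oven time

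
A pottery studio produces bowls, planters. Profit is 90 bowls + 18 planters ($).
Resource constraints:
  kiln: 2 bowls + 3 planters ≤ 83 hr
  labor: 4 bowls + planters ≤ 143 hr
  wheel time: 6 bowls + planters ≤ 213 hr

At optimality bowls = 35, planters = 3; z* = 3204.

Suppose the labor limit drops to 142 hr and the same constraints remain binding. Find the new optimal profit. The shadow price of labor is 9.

3195

Δb = -1, so new z* = 3204 + (9)·(-1) = 3204 − 9 = 3195.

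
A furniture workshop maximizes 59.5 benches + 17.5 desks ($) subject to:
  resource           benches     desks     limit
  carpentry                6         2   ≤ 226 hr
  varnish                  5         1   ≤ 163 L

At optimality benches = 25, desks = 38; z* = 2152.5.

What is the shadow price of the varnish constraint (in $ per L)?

Check each constraint at x*: carpentry 226/226 (tight); varnish 163/163 (tight).
The binding rows give the dual system: 6·y_carpentry + 5·y_varnish = 59.5 and 2·y_carpentry + 1·y_varnish = 17.5.
This yields shadow prices y_carpentry = 7, y_varnish = 3.5.
Shadow price of varnish = 3.5.

3.5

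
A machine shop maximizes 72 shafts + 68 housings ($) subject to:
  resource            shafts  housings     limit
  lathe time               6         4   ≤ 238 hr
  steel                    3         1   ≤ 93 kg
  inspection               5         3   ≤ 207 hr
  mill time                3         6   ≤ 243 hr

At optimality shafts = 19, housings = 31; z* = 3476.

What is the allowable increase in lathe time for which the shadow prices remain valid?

Binding constraints: lathe time, mill time. The basis is B = [[6,4],[3,6]] with det 24.
Per unit increase in lathe time, x* moves by d = (0.25, -0.125).
The basis stays optimal until steel becomes binding; allowable increase = 8 hr.

8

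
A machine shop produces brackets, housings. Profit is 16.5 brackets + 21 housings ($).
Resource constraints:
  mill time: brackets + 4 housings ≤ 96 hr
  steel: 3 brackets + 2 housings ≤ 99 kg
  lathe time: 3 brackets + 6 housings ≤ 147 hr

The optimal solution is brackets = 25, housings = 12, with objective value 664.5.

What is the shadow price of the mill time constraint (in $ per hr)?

At the optimum: mill time uses 73 of 96 (slack = 23); steel uses 99 of 99 (binding); lathe time uses 147 of 147 (binding).
Since mill time is not tight, its dual is 0.
The binding rows give the dual system: 3·y_steel + 3·y_lathe time = 16.5 and 2·y_steel + 6·y_lathe time = 21.
Solving: y_steel = 3, y_lathe time = 2.5.
Shadow price of mill time = 0.

0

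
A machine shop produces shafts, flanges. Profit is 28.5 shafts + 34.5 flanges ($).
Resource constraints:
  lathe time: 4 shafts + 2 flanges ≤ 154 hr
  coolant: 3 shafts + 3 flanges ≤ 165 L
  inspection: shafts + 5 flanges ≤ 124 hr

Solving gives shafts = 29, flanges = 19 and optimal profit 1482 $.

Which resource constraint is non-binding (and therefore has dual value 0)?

coolant

lathe time: 154/154 (binding)
coolant: 144/165 (slack 21)
inspection: 124/124 (binding)
By complementary slackness, a constraint with positive slack has shadow price 0 → coolant.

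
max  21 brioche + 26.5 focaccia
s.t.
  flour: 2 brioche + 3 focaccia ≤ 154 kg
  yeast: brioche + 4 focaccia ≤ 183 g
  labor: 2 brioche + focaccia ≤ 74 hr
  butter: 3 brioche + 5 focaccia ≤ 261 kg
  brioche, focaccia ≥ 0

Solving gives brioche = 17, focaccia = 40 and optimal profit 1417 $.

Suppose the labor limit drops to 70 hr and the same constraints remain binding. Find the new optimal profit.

Check each constraint at x*: flour 154/154 (tight); yeast 177/183 (slack 6); labor 74/74 (tight); butter 251/261 (slack 10).
Since yeast, butter are not tight, their duals are 0.
Dual feasibility on the basic columns requires 2·y_flour + 2·y_labor = 21, 3·y_flour + 1·y_labor = 26.5.
This yields shadow prices y_flour = 8, y_labor = 2.5.
Δz = y_labor·Δb = 2.5 × (-4) = -10, so new z* = 1417 − 10 = 1407.

1407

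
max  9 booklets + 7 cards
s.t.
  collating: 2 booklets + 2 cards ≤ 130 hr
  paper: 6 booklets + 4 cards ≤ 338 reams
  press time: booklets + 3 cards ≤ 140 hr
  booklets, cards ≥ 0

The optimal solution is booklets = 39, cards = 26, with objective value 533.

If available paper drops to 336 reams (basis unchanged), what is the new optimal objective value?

Check each constraint at x*: collating 130/130 (tight); paper 338/338 (tight); press time 117/140 (slack 23).
Since press time is not tight, its dual is 0.
From A_Bᵀ y = c: 2·y_collating + 6·y_paper = 9; 2·y_collating + 4·y_paper = 7.
→ y_collating = 1.5 and y_paper = 1.
Δz = y_paper·Δb = 1 × (-2) = -2, so new z* = 533 − 2 = 531.

531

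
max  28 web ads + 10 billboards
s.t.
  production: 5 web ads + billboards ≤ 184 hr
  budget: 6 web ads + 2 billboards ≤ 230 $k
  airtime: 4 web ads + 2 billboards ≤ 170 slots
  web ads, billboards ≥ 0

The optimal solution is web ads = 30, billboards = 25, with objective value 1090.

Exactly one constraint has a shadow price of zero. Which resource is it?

production: 175/184 (slack 9)
budget: 230/230 (binding)
airtime: 170/170 (binding)
By complementary slackness, a constraint with positive slack has shadow price 0 → production.

production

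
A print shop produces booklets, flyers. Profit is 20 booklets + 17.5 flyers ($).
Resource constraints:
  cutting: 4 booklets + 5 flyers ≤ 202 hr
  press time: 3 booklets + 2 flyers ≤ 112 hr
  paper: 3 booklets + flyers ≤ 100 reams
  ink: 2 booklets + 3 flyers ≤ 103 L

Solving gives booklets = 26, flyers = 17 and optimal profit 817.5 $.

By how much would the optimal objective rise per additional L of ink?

2.5

At the optimum: cutting uses 189 of 202 (slack = 13); press time uses 112 of 112 (binding); paper uses 95 of 100 (slack = 5); ink uses 103 of 103 (binding).
Since cutting, paper are not tight, their duals are 0.
Dual feasibility on the basic columns requires 3·y_press time + 2·y_ink = 20, 2·y_press time + 3·y_ink = 17.5.
→ y_press time = 5 and y_ink = 2.5.
Shadow price of ink = 2.5.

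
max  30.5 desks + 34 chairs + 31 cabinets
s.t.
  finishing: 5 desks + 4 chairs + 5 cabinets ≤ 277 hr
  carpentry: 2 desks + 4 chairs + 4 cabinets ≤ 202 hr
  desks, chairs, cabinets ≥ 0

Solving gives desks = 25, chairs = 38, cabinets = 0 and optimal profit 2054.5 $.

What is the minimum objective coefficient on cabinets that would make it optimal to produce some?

Both finishing and carpentry are binding at x*.
From A_Bᵀ y = c: 5·y_finishing + 2·y_carpentry = 30.5; 4·y_finishing + 4·y_carpentry = 34.
Solving: y_finishing = 4.5, y_carpentry = 4.
cabinets enters the basis when its profit ≥ yᵀa₃ = 4.5·5 + 4·4 = 38.5.

38.5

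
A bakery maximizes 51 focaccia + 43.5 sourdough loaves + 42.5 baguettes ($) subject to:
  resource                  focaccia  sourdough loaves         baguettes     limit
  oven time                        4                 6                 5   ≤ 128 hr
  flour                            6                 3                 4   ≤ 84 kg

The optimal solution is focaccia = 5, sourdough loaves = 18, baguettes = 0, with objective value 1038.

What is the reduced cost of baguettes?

-2

At the optimum: oven time uses 128 of 128 (binding); flour uses 84 of 84 (binding).
Dual feasibility on the basic columns requires 4·y_oven time + 6·y_flour = 51, 6·y_oven time + 3·y_flour = 43.5.
→ y_oven time = 4.5 and y_flour = 5.5.
Reduced cost of baguettes: c₃ − yᵀa₃ = 42.5 − (4.5·5 + 5.5·4) = 42.5 − 44.5 = -2.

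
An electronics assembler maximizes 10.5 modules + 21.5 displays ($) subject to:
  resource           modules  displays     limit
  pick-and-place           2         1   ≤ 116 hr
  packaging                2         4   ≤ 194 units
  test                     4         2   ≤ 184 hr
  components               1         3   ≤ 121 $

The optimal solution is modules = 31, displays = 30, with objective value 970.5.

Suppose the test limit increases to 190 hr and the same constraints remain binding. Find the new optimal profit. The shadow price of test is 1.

Δb = 6, so new z* = 970.5 + (1)·(6) = 970.5 + 6 = 976.5.

976.5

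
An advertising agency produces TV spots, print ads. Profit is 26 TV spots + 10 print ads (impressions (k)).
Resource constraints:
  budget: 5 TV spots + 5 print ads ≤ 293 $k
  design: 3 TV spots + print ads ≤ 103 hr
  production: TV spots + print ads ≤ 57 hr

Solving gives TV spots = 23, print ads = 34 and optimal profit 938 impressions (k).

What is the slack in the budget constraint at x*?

budget used = 5·23 + 5·34 = 285; slack = 293 − 285 = 8.

8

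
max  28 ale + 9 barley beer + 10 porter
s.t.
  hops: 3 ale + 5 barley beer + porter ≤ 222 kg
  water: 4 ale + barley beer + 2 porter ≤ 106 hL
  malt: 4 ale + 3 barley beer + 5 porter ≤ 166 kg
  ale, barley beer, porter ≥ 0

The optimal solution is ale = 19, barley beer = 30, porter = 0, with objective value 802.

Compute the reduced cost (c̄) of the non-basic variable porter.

-7

At the optimum: hops uses 207 of 222 (slack = 15); water uses 106 of 106 (binding); malt uses 166 of 166 (binding).
Since hops is not tight, its dual is 0.
From A_Bᵀ y = c: 4·y_water + 4·y_malt = 28; 1·y_water + 3·y_malt = 9.
This yields shadow prices y_water = 6, y_malt = 1.
Reduced cost of porter: c₃ − yᵀa₃ = 10 − (6·2 + 1·5) = 10 − 17 = -7.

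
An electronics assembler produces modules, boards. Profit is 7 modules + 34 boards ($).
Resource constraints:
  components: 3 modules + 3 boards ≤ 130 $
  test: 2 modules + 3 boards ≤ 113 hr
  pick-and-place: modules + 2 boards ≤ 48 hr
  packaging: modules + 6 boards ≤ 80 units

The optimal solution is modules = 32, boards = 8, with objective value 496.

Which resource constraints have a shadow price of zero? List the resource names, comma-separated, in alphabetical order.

components, test

components: 120/130 (slack 10)
test: 88/113 (slack 25)
pick-and-place: 48/48 (binding)
packaging: 80/80 (binding)
By complementary slackness, a constraint with positive slack has shadow price 0 → components, test.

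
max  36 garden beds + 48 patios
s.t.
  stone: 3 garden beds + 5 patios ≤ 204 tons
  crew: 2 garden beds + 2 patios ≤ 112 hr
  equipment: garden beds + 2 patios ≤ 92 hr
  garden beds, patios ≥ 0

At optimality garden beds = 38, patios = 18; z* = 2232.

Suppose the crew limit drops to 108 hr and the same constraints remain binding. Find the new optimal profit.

2196

Check each constraint at x*: stone 204/204 (tight); crew 112/112 (tight); equipment 74/92 (slack 18).
Slack constraints have shadow price 0 (complementary slackness).
From A_Bᵀ y = c: 3·y_stone + 2·y_crew = 36; 5·y_stone + 2·y_crew = 48.
This yields shadow prices y_stone = 6, y_crew = 9.
Δz = y_crew·Δb = 9 × (-4) = -36, so new z* = 2232 − 36 = 2196.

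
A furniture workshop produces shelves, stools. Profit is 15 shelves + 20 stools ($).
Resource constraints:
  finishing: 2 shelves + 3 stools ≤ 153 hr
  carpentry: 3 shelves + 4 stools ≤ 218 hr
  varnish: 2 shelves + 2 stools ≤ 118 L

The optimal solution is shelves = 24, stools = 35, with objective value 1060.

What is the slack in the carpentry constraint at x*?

6

carpentry used = 3·24 + 4·35 = 212; slack = 218 − 212 = 6.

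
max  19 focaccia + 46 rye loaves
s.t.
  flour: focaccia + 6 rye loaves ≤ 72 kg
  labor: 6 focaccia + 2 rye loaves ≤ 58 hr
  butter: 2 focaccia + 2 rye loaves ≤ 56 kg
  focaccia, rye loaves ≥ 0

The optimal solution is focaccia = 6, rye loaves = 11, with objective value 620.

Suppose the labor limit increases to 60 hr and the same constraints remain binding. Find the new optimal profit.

Check each constraint at x*: flour 72/72 (tight); labor 58/58 (tight); butter 34/56 (slack 22).
Slack constraints have shadow price 0 (complementary slackness).
From A_Bᵀ y = c: 1·y_flour + 6·y_labor = 19; 6·y_flour + 2·y_labor = 46.
Solving: y_flour = 7, y_labor = 2.
Δz = y_labor·Δb = 2 × (2) = 4, so new z* = 620 + 4 = 624.

624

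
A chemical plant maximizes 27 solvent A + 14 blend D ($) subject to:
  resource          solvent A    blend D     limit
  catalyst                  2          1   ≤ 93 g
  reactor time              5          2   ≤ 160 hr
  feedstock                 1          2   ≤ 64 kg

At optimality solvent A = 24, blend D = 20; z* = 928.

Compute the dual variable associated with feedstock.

At the optimum: catalyst uses 68 of 93 (slack = 25); reactor time uses 160 of 160 (binding); feedstock uses 64 of 64 (binding).
By complementary slackness, y = 0 for the non-binding constraint.
Dual feasibility on the basic columns requires 5·y_reactor time + 1·y_feedstock = 27, 2·y_reactor time + 2·y_feedstock = 14.
This yields shadow prices y_reactor time = 5, y_feedstock = 2.
Shadow price of feedstock = 2.

2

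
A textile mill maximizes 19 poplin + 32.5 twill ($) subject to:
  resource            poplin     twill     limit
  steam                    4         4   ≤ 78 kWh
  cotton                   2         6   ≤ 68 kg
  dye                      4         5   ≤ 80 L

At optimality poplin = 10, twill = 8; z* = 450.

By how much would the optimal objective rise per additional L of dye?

3.5

Binding: cotton and dye. Non-binding: steam (6 unused).
Slack constraints have shadow price 0 (complementary slackness).
Dual feasibility on the basic columns requires 2·y_cotton + 4·y_dye = 19, 6·y_cotton + 5·y_dye = 32.5.
This yields shadow prices y_cotton = 2.5, y_dye = 3.5.
Shadow price of dye = 3.5.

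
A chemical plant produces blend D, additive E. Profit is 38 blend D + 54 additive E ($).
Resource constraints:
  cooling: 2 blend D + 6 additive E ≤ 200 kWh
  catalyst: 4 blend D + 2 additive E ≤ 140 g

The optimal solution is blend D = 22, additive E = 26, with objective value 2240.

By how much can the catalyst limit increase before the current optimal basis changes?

260

Binding constraints: cooling, catalyst. The basis is B = [[2,6],[4,2]] with det -20.
Per unit increase in catalyst, x* moves by d = (0.3, -0.1).
The basis stays optimal until additive E reaches 0; allowable increase = 260 g.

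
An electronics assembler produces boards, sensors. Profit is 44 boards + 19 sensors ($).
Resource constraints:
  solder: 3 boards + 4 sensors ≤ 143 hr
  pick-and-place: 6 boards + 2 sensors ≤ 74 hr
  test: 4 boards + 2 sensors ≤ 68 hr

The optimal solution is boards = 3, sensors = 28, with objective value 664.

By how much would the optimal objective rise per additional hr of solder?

At the optimum: solder uses 121 of 143 (slack = 22); pick-and-place uses 74 of 74 (binding); test uses 68 of 68 (binding).
Since solder is not tight, its dual is 0.
Dual feasibility on the basic columns requires 6·y_pick-and-place + 4·y_test = 44, 2·y_pick-and-place + 2·y_test = 19.
→ y_pick-and-place = 3 and y_test = 6.5.
Shadow price of solder = 0.

0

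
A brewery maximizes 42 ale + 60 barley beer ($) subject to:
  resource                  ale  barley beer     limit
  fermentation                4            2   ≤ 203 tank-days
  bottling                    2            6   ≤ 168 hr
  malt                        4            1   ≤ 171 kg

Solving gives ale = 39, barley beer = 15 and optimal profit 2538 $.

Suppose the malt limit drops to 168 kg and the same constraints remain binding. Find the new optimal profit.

Binding: bottling and malt. Non-binding: fermentation (17 unused).
Slack constraints have shadow price 0 (complementary slackness).
Dual feasibility on the basic columns requires 2·y_bottling + 4·y_malt = 42, 6·y_bottling + 1·y_malt = 60.
Solving: y_bottling = 9, y_malt = 6.
Δz = y_malt·Δb = 6 × (-3) = -18, so new z* = 2538 − 18 = 2520.

2520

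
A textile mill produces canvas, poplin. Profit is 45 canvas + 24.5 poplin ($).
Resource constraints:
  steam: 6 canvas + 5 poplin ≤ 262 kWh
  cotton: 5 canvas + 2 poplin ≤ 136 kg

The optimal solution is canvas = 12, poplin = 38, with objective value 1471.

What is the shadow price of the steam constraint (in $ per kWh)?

2.5

Check each constraint at x*: steam 262/262 (tight); cotton 136/136 (tight).
Dual feasibility on the basic columns requires 6·y_steam + 5·y_cotton = 45, 5·y_steam + 2·y_cotton = 24.5.
→ y_steam = 2.5 and y_cotton = 6.
Shadow price of steam = 2.5.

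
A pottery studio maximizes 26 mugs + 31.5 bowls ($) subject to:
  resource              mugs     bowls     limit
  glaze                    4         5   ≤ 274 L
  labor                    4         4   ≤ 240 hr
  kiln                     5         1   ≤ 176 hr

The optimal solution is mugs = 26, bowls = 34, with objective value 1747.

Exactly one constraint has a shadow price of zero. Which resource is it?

kiln

glaze: 274/274 (binding)
labor: 240/240 (binding)
kiln: 164/176 (slack 12)
By complementary slackness, a constraint with positive slack has shadow price 0 → kiln.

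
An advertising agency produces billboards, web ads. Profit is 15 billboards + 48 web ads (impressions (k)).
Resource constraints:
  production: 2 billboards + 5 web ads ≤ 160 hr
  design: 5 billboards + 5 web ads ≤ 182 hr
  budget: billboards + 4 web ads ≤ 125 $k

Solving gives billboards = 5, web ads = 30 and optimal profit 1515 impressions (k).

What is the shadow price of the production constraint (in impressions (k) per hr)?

4

At the optimum: production uses 160 of 160 (binding); design uses 175 of 182 (slack = 7); budget uses 125 of 125 (binding).
Since design is not tight, its dual is 0.
From A_Bᵀ y = c: 2·y_production + 1·y_budget = 15; 5·y_production + 4·y_budget = 48.
Solving: y_production = 4, y_budget = 7.
Shadow price of production = 4.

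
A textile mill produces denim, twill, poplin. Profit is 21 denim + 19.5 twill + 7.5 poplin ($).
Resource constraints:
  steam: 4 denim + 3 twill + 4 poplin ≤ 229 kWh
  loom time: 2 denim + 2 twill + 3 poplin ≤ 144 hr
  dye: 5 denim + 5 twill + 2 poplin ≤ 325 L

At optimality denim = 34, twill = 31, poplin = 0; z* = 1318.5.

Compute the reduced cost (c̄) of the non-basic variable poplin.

-4.5

Check each constraint at x*: steam 229/229 (tight); loom time 130/144 (slack 14); dye 325/325 (tight).
Since loom time is not tight, its dual is 0.
From A_Bᵀ y = c: 4·y_steam + 5·y_dye = 21; 3·y_steam + 5·y_dye = 19.5.
This yields shadow prices y_steam = 1.5, y_dye = 3.
Reduced cost of poplin: c₃ − yᵀa₃ = 7.5 − (1.5·4 + 3·2) = 7.5 − 12 = -4.5.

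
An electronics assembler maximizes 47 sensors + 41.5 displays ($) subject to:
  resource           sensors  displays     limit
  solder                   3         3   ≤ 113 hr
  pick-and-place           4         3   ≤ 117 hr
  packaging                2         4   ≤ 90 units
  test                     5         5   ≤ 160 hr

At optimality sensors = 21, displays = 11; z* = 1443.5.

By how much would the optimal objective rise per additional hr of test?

5

Check each constraint at x*: solder 96/113 (slack 17); pick-and-place 117/117 (tight); packaging 86/90 (slack 4); test 160/160 (tight).
Slack constraints have shadow price 0 (complementary slackness).
Dual feasibility on the basic columns requires 4·y_pick-and-place + 5·y_test = 47, 3·y_pick-and-place + 5·y_test = 41.5.
This yields shadow prices y_pick-and-place = 5.5, y_test = 5.
Shadow price of test = 5.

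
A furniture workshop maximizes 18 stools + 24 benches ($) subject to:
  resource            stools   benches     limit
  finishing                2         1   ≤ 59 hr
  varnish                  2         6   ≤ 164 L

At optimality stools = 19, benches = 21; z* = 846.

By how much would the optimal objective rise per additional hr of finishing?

Check each constraint at x*: finishing 59/59 (tight); varnish 164/164 (tight).
Dual feasibility on the basic columns requires 2·y_finishing + 2·y_varnish = 18, 1·y_finishing + 6·y_varnish = 24.
→ y_finishing = 6 and y_varnish = 3.
Shadow price of finishing = 6.

6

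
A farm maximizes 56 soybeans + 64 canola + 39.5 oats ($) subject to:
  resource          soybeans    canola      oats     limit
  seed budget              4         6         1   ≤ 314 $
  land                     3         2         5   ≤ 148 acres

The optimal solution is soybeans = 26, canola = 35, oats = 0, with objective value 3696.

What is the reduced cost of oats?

Both seed budget and land are binding at x*.
Dual feasibility on the basic columns requires 4·y_seed budget + 3·y_land = 56, 6·y_seed budget + 2·y_land = 64.
→ y_seed budget = 8 and y_land = 8.
Reduced cost of oats: c₃ − yᵀa₃ = 39.5 − (8·1 + 8·5) = 39.5 − 48 = -8.5.

-8.5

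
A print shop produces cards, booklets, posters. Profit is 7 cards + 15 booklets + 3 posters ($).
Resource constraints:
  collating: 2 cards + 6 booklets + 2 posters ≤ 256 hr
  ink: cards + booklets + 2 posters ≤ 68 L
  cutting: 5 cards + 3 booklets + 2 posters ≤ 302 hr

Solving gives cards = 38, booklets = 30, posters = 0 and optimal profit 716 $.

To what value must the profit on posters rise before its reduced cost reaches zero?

10

Binding: collating and ink. Non-binding: cutting (22 unused).
Slack constraints have shadow price 0 (complementary slackness).
From A_Bᵀ y = c: 2·y_collating + 1·y_ink = 7; 6·y_collating + 1·y_ink = 15.
This yields shadow prices y_collating = 2, y_ink = 3.
posters enters the basis when its profit ≥ yᵀa₃ = 2·2 + 3·2 = 10.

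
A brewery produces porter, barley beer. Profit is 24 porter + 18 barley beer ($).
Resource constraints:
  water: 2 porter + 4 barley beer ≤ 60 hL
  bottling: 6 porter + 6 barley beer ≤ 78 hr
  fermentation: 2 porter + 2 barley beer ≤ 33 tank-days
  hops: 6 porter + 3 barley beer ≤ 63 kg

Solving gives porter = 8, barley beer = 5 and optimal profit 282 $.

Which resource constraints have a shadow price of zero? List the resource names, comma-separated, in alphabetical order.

fermentation, water

water: 36/60 (slack 24)
bottling: 78/78 (binding)
fermentation: 26/33 (slack 7)
hops: 63/63 (binding)
By complementary slackness, a constraint with positive slack has shadow price 0 → fermentation, water.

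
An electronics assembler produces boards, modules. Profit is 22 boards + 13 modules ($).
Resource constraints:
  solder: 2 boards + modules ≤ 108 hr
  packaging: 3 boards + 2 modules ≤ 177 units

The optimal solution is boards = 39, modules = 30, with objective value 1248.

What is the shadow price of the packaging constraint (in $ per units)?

4

Both solder and packaging are binding at x*.
The binding rows give the dual system: 2·y_solder + 3·y_packaging = 22 and 1·y_solder + 2·y_packaging = 13.
Solving: y_solder = 5, y_packaging = 4.
Shadow price of packaging = 4.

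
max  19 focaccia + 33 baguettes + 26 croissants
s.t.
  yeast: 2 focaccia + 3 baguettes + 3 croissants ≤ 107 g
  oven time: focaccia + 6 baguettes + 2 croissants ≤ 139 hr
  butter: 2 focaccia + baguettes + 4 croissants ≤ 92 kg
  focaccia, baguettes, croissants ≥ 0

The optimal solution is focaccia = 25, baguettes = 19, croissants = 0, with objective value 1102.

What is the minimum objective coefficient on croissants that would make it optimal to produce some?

29

At the optimum: yeast uses 107 of 107 (binding); oven time uses 139 of 139 (binding); butter uses 69 of 92 (slack = 23).
Slack constraints have shadow price 0 (complementary slackness).
From A_Bᵀ y = c: 2·y_yeast + 1·y_oven time = 19; 3·y_yeast + 6·y_oven time = 33.
Solving: y_yeast = 9, y_oven time = 1.
croissants enters the basis when its profit ≥ yᵀa₃ = 9·3 + 1·2 = 29.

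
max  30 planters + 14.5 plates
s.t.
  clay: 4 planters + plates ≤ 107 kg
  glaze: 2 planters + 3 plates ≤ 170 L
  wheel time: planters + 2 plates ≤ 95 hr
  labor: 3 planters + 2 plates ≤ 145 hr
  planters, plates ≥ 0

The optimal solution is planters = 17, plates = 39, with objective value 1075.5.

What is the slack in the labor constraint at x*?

16

labor used = 3·17 + 2·39 = 129; slack = 145 − 129 = 16.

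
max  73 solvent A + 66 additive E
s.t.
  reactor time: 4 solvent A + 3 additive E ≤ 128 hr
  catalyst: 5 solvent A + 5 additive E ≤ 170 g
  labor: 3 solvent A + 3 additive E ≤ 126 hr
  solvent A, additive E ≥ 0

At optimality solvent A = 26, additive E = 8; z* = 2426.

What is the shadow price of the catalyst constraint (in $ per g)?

9

At the optimum: reactor time uses 128 of 128 (binding); catalyst uses 170 of 170 (binding); labor uses 102 of 126 (slack = 24).
By complementary slackness, y = 0 for the non-binding constraint.
The binding rows give the dual system: 4·y_reactor time + 5·y_catalyst = 73 and 3·y_reactor time + 5·y_catalyst = 66.
This yields shadow prices y_reactor time = 7, y_catalyst = 9.
Shadow price of catalyst = 9.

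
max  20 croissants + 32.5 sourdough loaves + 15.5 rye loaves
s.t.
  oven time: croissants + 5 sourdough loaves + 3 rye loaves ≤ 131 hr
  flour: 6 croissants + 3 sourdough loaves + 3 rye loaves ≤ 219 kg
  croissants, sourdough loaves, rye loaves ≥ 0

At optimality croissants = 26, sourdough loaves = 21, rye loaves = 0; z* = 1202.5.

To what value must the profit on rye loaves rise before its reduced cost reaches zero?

Check each constraint at x*: oven time 131/131 (tight); flour 219/219 (tight).
Dual feasibility on the basic columns requires 1·y_oven time + 6·y_flour = 20, 5·y_oven time + 3·y_flour = 32.5.
→ y_oven time = 5 and y_flour = 2.5.
rye loaves enters the basis when its profit ≥ yᵀa₃ = 5·3 + 2.5·3 = 22.5.

22.5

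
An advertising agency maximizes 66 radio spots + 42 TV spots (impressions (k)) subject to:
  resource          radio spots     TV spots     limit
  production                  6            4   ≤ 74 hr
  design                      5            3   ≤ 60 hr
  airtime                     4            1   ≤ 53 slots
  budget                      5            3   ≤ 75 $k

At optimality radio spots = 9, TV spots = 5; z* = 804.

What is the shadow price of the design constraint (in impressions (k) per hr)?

6

Check each constraint at x*: production 74/74 (tight); design 60/60 (tight); airtime 41/53 (slack 12); budget 60/75 (slack 15).
Slack constraints have shadow price 0 (complementary slackness).
From A_Bᵀ y = c: 6·y_production + 5·y_design = 66; 4·y_production + 3·y_design = 42.
Solving: y_production = 6, y_design = 6.
Shadow price of design = 6.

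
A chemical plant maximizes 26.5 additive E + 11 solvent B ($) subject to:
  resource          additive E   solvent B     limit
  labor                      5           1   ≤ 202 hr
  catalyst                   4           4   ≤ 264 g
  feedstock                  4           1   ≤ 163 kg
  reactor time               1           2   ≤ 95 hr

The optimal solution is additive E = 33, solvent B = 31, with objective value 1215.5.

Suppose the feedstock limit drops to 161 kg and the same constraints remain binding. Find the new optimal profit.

1203.5

Check each constraint at x*: labor 196/202 (slack 6); catalyst 256/264 (slack 8); feedstock 163/163 (tight); reactor time 95/95 (tight).
Slack constraints have shadow price 0 (complementary slackness).
The binding rows give the dual system: 4·y_feedstock + 1·y_reactor time = 26.5 and 1·y_feedstock + 2·y_reactor time = 11.
Solving: y_feedstock = 6, y_reactor time = 2.5.
Δz = y_feedstock·Δb = 6 × (-2) = -12, so new z* = 1215.5 − 12 = 1203.5.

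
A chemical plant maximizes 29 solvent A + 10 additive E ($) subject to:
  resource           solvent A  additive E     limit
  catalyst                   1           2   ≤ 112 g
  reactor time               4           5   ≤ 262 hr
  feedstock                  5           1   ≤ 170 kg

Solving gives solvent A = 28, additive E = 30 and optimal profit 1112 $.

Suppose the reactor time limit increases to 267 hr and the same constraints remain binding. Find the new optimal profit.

Binding: reactor time and feedstock. Non-binding: catalyst (24 unused).
Since catalyst is not tight, its dual is 0.
From A_Bᵀ y = c: 4·y_reactor time + 5·y_feedstock = 29; 5·y_reactor time + 1·y_feedstock = 10.
→ y_reactor time = 1 and y_feedstock = 5.
Δz = y_reactor time·Δb = 1 × (5) = 5, so new z* = 1112 + 5 = 1117.

1117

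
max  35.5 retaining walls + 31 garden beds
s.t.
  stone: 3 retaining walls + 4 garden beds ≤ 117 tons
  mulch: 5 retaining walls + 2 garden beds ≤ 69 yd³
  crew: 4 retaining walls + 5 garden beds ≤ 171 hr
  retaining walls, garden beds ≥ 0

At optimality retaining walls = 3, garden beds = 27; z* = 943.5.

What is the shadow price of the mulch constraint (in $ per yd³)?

3.5

At the optimum: stone uses 117 of 117 (binding); mulch uses 69 of 69 (binding); crew uses 147 of 171 (slack = 24).
Since crew is not tight, its dual is 0.
The binding rows give the dual system: 3·y_stone + 5·y_mulch = 35.5 and 4·y_stone + 2·y_mulch = 31.
→ y_stone = 6 and y_mulch = 3.5.
Shadow price of mulch = 3.5.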